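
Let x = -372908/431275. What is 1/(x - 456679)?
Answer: -431275/196954608633 ≈ -2.1897e-6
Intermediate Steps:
x = -372908/431275 (x = -372908*1/431275 = -372908/431275 ≈ -0.86466)
1/(x - 456679) = 1/(-372908/431275 - 456679) = 1/(-196954608633/431275) = -431275/196954608633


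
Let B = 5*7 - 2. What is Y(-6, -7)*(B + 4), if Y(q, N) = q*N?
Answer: 1554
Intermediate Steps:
Y(q, N) = N*q
B = 33 (B = 35 - 2 = 33)
Y(-6, -7)*(B + 4) = (-7*(-6))*(33 + 4) = 42*37 = 1554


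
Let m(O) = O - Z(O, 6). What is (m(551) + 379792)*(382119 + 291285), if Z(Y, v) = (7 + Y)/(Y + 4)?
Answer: 47382906797676/185 ≈ 2.5612e+11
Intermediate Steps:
Z(Y, v) = (7 + Y)/(4 + Y)
m(O) = O - (7 + O)/(4 + O)
(m(551) + 379792)*(382119 + 291285) = ((-7 - 1*551 + 551*(4 + 551))/(4 + 551) + 379792)*(382119 + 291285) = ((-7 - 551 + 551*555)/555 + 379792)*673404 = ((-7 - 551 + 305805)/555 + 379792)*673404 = ((1/555)*305247 + 379792)*673404 = (101749/185 + 379792)*673404 = (70363269/185)*673404 = 47382906797676/185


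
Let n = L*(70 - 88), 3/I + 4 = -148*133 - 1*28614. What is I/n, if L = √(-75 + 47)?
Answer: -I*√7/4057368 ≈ -6.5209e-7*I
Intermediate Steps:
L = 2*I*√7 (L = √(-28) = 2*I*√7 ≈ 5.2915*I)
I = -3/48302 (I = 3/(-4 + (-148*133 - 1*28614)) = 3/(-4 + (-19684 - 28614)) = 3/(-4 - 48298) = 3/(-48302) = 3*(-1/48302) = -3/48302 ≈ -6.2109e-5)
n = -36*I*√7 (n = (2*I*√7)*(70 - 88) = (2*I*√7)*(-18) = -36*I*√7 ≈ -95.247*I)
I/n = -3*I*√7/252/48302 = -I*√7/4057368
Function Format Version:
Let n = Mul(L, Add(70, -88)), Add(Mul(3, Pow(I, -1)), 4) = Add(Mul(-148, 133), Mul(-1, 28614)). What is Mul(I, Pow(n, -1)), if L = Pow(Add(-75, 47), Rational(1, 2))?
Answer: Mul(Rational(-1, 4057368), I, Pow(7, Rational(1, 2))) ≈ Mul(-6.5209e-7, I)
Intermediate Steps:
L = Mul(2, I, Pow(7, Rational(1, 2))) (L = Pow(-28, Rational(1, 2)) = Mul(2, I, Pow(7, Rational(1, 2))) ≈ Mul(5.2915, I))
I = Rational(-3, 48302) (I = Mul(3, Pow(Add(-4, Add(Mul(-148, 133), Mul(-1, 28614))), -1)) = Mul(3, Pow(Add(-4, Add(-19684, -28614)), -1)) = Mul(3, Pow(Add(-4, -48298), -1)) = Mul(3, Pow(-48302, -1)) = Mul(3, Rational(-1, 48302)) = Rational(-3, 48302) ≈ -6.2109e-5)
n = Mul(-36, I, Pow(7, Rational(1, 2))) (n = Mul(Mul(2, I, Pow(7, Rational(1, 2))), Add(70, -88)) = Mul(Mul(2, I, Pow(7, Rational(1, 2))), -18) = Mul(-36, I, Pow(7, Rational(1, 2))) ≈ Mul(-95.247, I))
Mul(I, Pow(n, -1)) = Mul(Rational(-3, 48302), Pow(Mul(-36, I, Pow(7, Rational(1, 2))), -1)) = Mul(Rational(-3, 48302), Mul(Rational(1, 252), I, Pow(7, Rational(1, 2)))) = Mul(Rational(-1, 4057368), I, Pow(7, Rational(1, 2)))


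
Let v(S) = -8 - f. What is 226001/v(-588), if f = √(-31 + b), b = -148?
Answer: -1808008/243 + 226001*I*√179/243 ≈ -7440.4 + 12443.0*I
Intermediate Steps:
f = I*√179 (f = √(-31 - 148) = √(-179) = I*√179 ≈ 13.379*I)
v(S) = -8 - I*√179
226001/v(-588) = 226001/(-8 - I*√179)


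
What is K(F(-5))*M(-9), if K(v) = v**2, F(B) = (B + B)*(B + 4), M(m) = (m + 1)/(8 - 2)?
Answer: -400/3 ≈ -133.33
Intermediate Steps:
M(m) = 1/6 + m/6 (M(m) = (1 + m)/6 = (1 + m)*(1/6) = 1/6 + m/6)
F(B) = 2*B*(4 + B) (F(B) = (2*B)*(4 + B) = 2*B*(4 + B))
K(F(-5))*M(-9) = (2*(-5)*(4 - 5))**2*(1/6 + (1/6)*(-9)) = (2*(-5)*(-1))**2*(1/6 - 3/2) = 10**2*(-4/3) = 100*(-4/3) = -400/3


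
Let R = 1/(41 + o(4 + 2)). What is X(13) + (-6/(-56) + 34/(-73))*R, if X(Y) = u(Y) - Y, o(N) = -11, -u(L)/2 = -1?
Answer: -675253/61320 ≈ -11.012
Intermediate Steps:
u(L) = 2 (u(L) = -2*(-1) = 2)
X(Y) = 2 - Y
R = 1/30 (R = 1/(41 - 11) = 1/30 ≈ 0.033333)
X(13) + (-6/(-56) + 34/(-73))*R = (2 - 1*13) + (-6/(-56) + 34/(-73))*(1/30) = (2 - 13) + (-6*(-1/56) + 34*(-1/73))*(1/30) = -11 + (3/28 - 34/73)*(1/30) = -11 - 733/2044*1/30 = -11 - 733/61320 = -675253/61320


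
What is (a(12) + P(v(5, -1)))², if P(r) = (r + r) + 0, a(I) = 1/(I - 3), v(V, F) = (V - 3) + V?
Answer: 16129/81 ≈ 199.12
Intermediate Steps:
v(V, F) = -3 + 2*V (v(V, F) = (-3 + V) + V = -3 + 2*V)
a(I) = 1/(-3 + I)
P(r) = 2*r (P(r) = 2*r + 0 = 2*r)
(a(12) + P(v(5, -1)))² = (1/(-3 + 12) + 2*(-3 + 2*5))² = (1/9 + 2*(-3 + 10))² = (⅑ + 2*7)² = (⅑ + 14)² = (127/9)² = 16129/81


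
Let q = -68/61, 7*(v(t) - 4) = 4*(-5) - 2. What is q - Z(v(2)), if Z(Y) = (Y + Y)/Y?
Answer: -190/61 ≈ -3.1148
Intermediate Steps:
v(t) = 6/7 (v(t) = 4 + (4*(-5) - 2)/7 = 4 + (-20 - 2)/7 = 4 + (⅐)*(-22) = 4 - 22/7 = 6/7)
Z(Y) = 2 (Z(Y) = (2*Y)/Y = 2)
q = -68/61 (q = -68*1/61 = -68/61 ≈ -1.1148)
q - Z(v(2)) = -68/61 - 1*2 = -68/61 - 2 = -190/61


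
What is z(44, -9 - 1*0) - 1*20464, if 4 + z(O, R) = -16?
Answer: -20484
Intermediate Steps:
z(O, R) = -20 (z(O, R) = -4 - 16 = -20)
z(44, -9 - 1*0) - 1*20464 = -20 - 1*20464 = -20 - 20464 = -20484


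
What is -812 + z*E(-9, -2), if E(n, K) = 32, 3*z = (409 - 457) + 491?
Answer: 11740/3 ≈ 3913.3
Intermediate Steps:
z = 443/3 (z = ((409 - 457) + 491)/3 = (-48 + 491)/3 = (⅓)*443 = 443/3 ≈ 147.67)
-812 + z*E(-9, -2) = -812 + (443/3)*32 = -812 + 14176/3 = 11740/3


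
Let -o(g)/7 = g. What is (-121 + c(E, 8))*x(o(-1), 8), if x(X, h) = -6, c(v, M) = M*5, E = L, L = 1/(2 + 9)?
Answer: 486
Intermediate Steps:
L = 1/11 ≈ 0.090909
E = 1/11 ≈ 0.090909
o(g) = -7*g
c(v, M) = 5*M
(-121 + c(E, 8))*x(o(-1), 8) = (-121 + 5*8)*(-6) = (-121 + 40)*(-6) = -81*(-6) = 486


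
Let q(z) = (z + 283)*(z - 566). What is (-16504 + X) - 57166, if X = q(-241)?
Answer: -107564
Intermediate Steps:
q(z) = (-566 + z)*(283 + z) (q(z) = (283 + z)*(-566 + z) = (-566 + z)*(283 + z))
X = -33894 (X = -160178 + (-241)**2 - 283*(-241) = -160178 + 58081 + 68203 = -33894)
(-16504 + X) - 57166 = (-16504 - 33894) - 57166 = -50398 - 57166 = -107564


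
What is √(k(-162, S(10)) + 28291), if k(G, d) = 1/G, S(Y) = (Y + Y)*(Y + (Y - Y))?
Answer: √9166282/18 ≈ 168.20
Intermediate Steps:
S(Y) = 2*Y² (S(Y) = (2*Y)*(Y + 0) = (2*Y)*Y = 2*Y²)
√(k(-162, S(10)) + 28291) = √(1/(-162) + 28291) = √(-1/162 + 28291) = √(4583141/162) = √9166282/18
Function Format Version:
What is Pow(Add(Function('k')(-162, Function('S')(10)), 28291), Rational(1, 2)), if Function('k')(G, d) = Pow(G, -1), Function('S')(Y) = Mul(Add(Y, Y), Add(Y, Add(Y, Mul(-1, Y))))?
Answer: Mul(Rational(1, 18), Pow(9166282, Rational(1, 2))) ≈ 168.20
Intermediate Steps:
Function('S')(Y) = Mul(2, Pow(Y, 2)) (Function('S')(Y) = Mul(Mul(2, Y), Add(Y, 0)) = Mul(Mul(2, Y), Y) = Mul(2, Pow(Y, 2)))
Pow(Add(Function('k')(-162, Function('S')(10)), 28291), Rational(1, 2)) = Pow(Add(Pow(-162, -1), 28291), Rational(1, 2)) = Pow(Add(Rational(-1, 162), 28291), Rational(1, 2)) = Pow(Rational(4583141, 162), Rational(1, 2)) = Mul(Rational(1, 18), Pow(9166282, Rational(1, 2)))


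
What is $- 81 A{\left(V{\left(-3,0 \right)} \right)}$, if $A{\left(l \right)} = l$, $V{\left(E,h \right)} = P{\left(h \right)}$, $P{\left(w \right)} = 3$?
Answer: $-243$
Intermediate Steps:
$V{\left(E,h \right)} = 3$
$- 81 A{\left(V{\left(-3,0 \right)} \right)} = \left(-81\right) 3 = -243$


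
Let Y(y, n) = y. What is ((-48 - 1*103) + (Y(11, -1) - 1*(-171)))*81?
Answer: 2511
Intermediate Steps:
((-48 - 1*103) + (Y(11, -1) - 1*(-171)))*81 = ((-48 - 1*103) + (11 - 1*(-171)))*81 = ((-48 - 103) + (11 + 171))*81 = (-151 + 182)*81 = 31*81 = 2511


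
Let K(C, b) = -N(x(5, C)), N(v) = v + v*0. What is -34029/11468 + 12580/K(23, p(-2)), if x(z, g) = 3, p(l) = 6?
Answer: -144369527/34404 ≈ -4196.3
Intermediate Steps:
N(v) = v (N(v) = v + 0 = v)
K(C, b) = -3 (K(C, b) = -1*3 = -3)
-34029/11468 + 12580/K(23, p(-2)) = -34029/11468 + 12580/(-3) = -34029*1/11468 + 12580*(-⅓) = -34029/11468 - 12580/3 = -144369527/34404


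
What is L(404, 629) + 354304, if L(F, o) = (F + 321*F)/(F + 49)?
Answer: 160629800/453 ≈ 3.5459e+5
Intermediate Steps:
L(F, o) = 322*F/(49 + F) (L(F, o) = (322*F)/(49 + F) = 322*F/(49 + F))
L(404, 629) + 354304 = 322*404/(49 + 404) + 354304 = 322*404/453 + 354304 = 322*404*(1/453) + 354304 = 130088/453 + 354304 = 160629800/453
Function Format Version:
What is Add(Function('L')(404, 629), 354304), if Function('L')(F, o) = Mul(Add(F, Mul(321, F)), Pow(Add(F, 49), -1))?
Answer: Rational(160629800, 453) ≈ 3.5459e+5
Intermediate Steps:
Function('L')(F, o) = Mul(322, F, Pow(Add(49, F), -1)) (Function('L')(F, o) = Mul(Mul(322, F), Pow(Add(49, F), -1)) = Mul(322, F, Pow(Add(49, F), -1)))
Add(Function('L')(404, 629), 354304) = Add(Mul(322, 404, Pow(Add(49, 404), -1)), 354304) = Add(Mul(322, 404, Pow(453, -1)), 354304) = Add(Mul(322, 404, Rational(1, 453)), 354304) = Add(Rational(130088, 453), 354304) = Rational(160629800, 453)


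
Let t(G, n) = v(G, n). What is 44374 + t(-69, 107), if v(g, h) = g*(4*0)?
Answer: 44374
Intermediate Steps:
v(g, h) = 0 (v(g, h) = g*0 = 0)
t(G, n) = 0
44374 + t(-69, 107) = 44374 + 0 = 44374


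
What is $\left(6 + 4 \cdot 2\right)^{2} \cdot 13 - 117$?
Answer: $2431$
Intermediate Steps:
$\left(6 + 4 \cdot 2\right)^{2} \cdot 13 - 117 = \left(6 + 8\right)^{2} \cdot 13 - 117 = 14^{2} \cdot 13 - 117 = 196 \cdot 13 - 117 = 2548 - 117 = 2431$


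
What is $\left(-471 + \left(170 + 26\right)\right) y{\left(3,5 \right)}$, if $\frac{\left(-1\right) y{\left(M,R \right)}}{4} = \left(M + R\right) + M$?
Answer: $12100$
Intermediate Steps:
$y{\left(M,R \right)} = - 8 M - 4 R$ ($y{\left(M,R \right)} = - 4 \left(\left(M + R\right) + M\right) = - 4 \left(R + 2 M\right) = - 8 M - 4 R$)
$\left(-471 + \left(170 + 26\right)\right) y{\left(3,5 \right)} = \left(-471 + \left(170 + 26\right)\right) \left(\left(-8\right) 3 - 20\right) = \left(-471 + 196\right) \left(-24 - 20\right) = \left(-275\right) \left(-44\right) = 12100$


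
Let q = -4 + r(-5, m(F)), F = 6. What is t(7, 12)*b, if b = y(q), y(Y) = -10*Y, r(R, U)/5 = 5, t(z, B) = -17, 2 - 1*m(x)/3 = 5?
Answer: 3570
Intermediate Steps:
m(x) = -9 (m(x) = 6 - 3*5 = 6 - 15 = -9)
r(R, U) = 25 (r(R, U) = 5*5 = 25)
q = 21 (q = -4 + 25 = 21)
b = -210 (b = -10*21 = -210)
t(7, 12)*b = -17*(-210) = 3570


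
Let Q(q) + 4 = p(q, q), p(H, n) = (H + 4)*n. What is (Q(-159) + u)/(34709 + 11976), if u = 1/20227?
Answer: 498413508/944297495 ≈ 0.52781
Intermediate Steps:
p(H, n) = n*(4 + H) (p(H, n) = (4 + H)*n = n*(4 + H))
u = 1/20227 ≈ 4.9439e-5
Q(q) = -4 + q*(4 + q)
(Q(-159) + u)/(34709 + 11976) = ((-4 - 159*(4 - 159)) + 1/20227)/(34709 + 11976) = ((-4 - 159*(-155)) + 1/20227)/46685 = ((-4 + 24645) + 1/20227)*(1/46685) = (24641 + 1/20227)*(1/46685) = (498413508/20227)*(1/46685) = 498413508/944297495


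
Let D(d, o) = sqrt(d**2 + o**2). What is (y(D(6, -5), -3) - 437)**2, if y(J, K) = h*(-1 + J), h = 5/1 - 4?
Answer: (438 - sqrt(61))**2 ≈ 1.8506e+5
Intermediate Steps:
h = 1 (h = 1*5 - 4 = 5 - 4 = 1)
y(J, K) = -1 + J (y(J, K) = 1*(-1 + J) = -1 + J)
(y(D(6, -5), -3) - 437)**2 = ((-1 + sqrt(6**2 + (-5)**2)) - 437)**2 = ((-1 + sqrt(36 + 25)) - 437)**2 = ((-1 + sqrt(61)) - 437)**2 = (-438 + sqrt(61))**2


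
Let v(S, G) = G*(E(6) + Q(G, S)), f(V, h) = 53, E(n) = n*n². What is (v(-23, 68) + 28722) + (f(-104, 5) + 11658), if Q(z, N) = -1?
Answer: 55053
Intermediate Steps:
E(n) = n³
v(S, G) = 215*G (v(S, G) = G*(6³ - 1) = G*(216 - 1) = G*215 = 215*G)
(v(-23, 68) + 28722) + (f(-104, 5) + 11658) = (215*68 + 28722) + (53 + 11658) = (14620 + 28722) + 11711 = 43342 + 11711 = 55053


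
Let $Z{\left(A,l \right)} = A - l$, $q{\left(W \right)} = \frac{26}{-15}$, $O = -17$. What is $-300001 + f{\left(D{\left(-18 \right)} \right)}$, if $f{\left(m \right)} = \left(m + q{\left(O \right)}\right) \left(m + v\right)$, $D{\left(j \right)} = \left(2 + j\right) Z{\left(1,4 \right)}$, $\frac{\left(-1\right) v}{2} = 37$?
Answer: $- \frac{4518059}{15} \approx -3.012 \cdot 10^{5}$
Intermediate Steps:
$q{\left(W \right)} = - \frac{26}{15}$ ($q{\left(W \right)} = 26 \left(- \frac{1}{15}\right) = - \frac{26}{15}$)
$v = -74$ ($v = \left(-2\right) 37 = -74$)
$D{\left(j \right)} = -6 - 3 j$ ($D{\left(j \right)} = \left(2 + j\right) \left(1 - 4\right) = \left(2 + j\right) \left(-3\right) = -6 - 3 j$)
$f{\left(m \right)} = \left(-74 + m\right) \left(- \frac{26}{15} + m\right)$ ($f{\left(m \right)} = \left(m - \frac{26}{15}\right) \left(m - 74\right) = \left(- \frac{26}{15} + m\right) \left(-74 + m\right) = \left(-74 + m\right) \left(- \frac{26}{15} + m\right)$)
$-300001 + f{\left(D{\left(-18 \right)} \right)} = -300001 + \left(\frac{1924}{15} + \left(-6 - -54\right)^{2} - \frac{1136 \left(-6 - -54\right)}{15}\right) = -300001 + \left(\frac{1924}{15} + \left(-6 + 54\right)^{2} - \frac{1136 \left(-6 + 54\right)}{15}\right) = -300001 + \left(\frac{1924}{15} + 48^{2} - \frac{18176}{5}\right) = -300001 + \left(\frac{1924}{15} + 2304 - \frac{18176}{5}\right) = -300001 - \frac{18044}{15} = - \frac{4518059}{15}$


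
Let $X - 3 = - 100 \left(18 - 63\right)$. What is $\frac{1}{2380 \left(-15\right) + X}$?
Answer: $- \frac{1}{31197} \approx -3.2054 \cdot 10^{-5}$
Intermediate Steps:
$X = 4503$ ($X = 3 - 100 \left(18 - 63\right) = 3 - -4500 = 3 + 4500 = 4503$)
$\frac{1}{2380 \left(-15\right) + X} = \frac{1}{2380 \left(-15\right) + 4503} = \frac{1}{-35700 + 4503} = \frac{1}{-31197} = - \frac{1}{31197}$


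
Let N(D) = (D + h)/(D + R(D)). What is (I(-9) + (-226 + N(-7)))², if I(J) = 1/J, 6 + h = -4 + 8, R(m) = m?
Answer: 807071281/15876 ≈ 50836.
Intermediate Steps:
h = -2 (h = -6 + (-4 + 8) = -6 + 4 = -2)
N(D) = (-2 + D)/(2*D) (N(D) = (D - 2)/(D + D) = (-2 + D)/((2*D)) = (-2 + D)*(1/(2*D)) = (-2 + D)/(2*D))
(I(-9) + (-226 + N(-7)))² = (1/(-9) + (-226 + (½)*(-2 - 7)/(-7)))² = (-⅑ + (-226 + (½)*(-⅐)*(-9)))² = (-⅑ + (-226 + 9/14))² = (-⅑ - 3155/14)² = (-28409/126)² = 807071281/15876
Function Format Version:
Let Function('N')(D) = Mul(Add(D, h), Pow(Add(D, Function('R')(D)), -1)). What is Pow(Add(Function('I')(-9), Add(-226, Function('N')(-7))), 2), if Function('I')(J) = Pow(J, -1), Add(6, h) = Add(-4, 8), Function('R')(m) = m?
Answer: Rational(807071281, 15876) ≈ 50836.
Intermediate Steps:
h = -2 (h = Add(-6, Add(-4, 8)) = Add(-6, 4) = -2)
Function('N')(D) = Mul(Rational(1, 2), Pow(D, -1), Add(-2, D)) (Function('N')(D) = Mul(Add(D, -2), Pow(Add(D, D), -1)) = Mul(Add(-2, D), Pow(Mul(2, D), -1)) = Mul(Add(-2, D), Mul(Rational(1, 2), Pow(D, -1))) = Mul(Rational(1, 2), Pow(D, -1), Add(-2, D)))
Pow(Add(Function('I')(-9), Add(-226, Function('N')(-7))), 2) = Pow(Add(Pow(-9, -1), Add(-226, Mul(Rational(1, 2), Pow(-7, -1), Add(-2, -7)))), 2) = Pow(Add(Rational(-1, 9), Add(-226, Mul(Rational(1, 2), Rational(-1, 7), -9))), 2) = Pow(Add(Rational(-1, 9), Add(-226, Rational(9, 14))), 2) = Pow(Add(Rational(-1, 9), Rational(-3155, 14)), 2) = Pow(Rational(-28409, 126), 2) = Rational(807071281, 15876)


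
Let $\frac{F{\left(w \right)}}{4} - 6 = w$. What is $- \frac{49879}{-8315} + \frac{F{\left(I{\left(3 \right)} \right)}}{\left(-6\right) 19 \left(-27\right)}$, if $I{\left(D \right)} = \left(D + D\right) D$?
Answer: $\frac{25720967}{4265595} \approx 6.0299$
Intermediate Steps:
$I{\left(D \right)} = 2 D^{2}$ ($I{\left(D \right)} = 2 D D = 2 D^{2}$)
$F{\left(w \right)} = 24 + 4 w$
$- \frac{49879}{-8315} + \frac{F{\left(I{\left(3 \right)} \right)}}{\left(-6\right) 19 \left(-27\right)} = - \frac{49879}{-8315} + \frac{24 + 4 \cdot 2 \cdot 3^{2}}{\left(-6\right) 19 \left(-27\right)} = \left(-49879\right) \left(- \frac{1}{8315}\right) + \frac{24 + 4 \cdot 2 \cdot 9}{\left(-114\right) \left(-27\right)} = \frac{49879}{8315} + \frac{24 + 4 \cdot 18}{3078} = \frac{49879}{8315} + \left(24 + 72\right) \frac{1}{3078} = \frac{49879}{8315} + 96 \cdot \frac{1}{3078} = \frac{49879}{8315} + \frac{16}{513} = \frac{25720967}{4265595}$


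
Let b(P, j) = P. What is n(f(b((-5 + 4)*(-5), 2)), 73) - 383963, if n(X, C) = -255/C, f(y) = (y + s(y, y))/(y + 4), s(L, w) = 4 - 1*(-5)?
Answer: -28029554/73 ≈ -3.8397e+5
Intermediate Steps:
s(L, w) = 9 (s(L, w) = 4 + 5 = 9)
f(y) = (9 + y)/(4 + y) (f(y) = (y + 9)/(y + 4) = (9 + y)/(4 + y))
n(f(b((-5 + 4)*(-5), 2)), 73) - 383963 = -255/73 - 383963 = -28029554/73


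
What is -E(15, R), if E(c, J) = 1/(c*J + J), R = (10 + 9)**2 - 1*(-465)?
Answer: -1/13216 ≈ -7.5666e-5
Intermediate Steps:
R = 826 (R = 19**2 + 465 = 361 + 465 = 826)
E(c, J) = 1/(J + J*c) (E(c, J) = 1/(J*c + J) = 1/(J + J*c))
-E(15, R) = -1/(826*(1 + 15)) = -1/(826*16) = -1*1/13216 = -1/13216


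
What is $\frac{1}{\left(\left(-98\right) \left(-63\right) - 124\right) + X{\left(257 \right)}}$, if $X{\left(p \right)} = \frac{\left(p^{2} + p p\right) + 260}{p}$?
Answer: $\frac{257}{1687208} \approx 0.00015232$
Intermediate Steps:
$X{\left(p \right)} = \frac{260 + 2 p^{2}}{p}$ ($X{\left(p \right)} = \frac{\left(p^{2} + p^{2}\right) + 260}{p} = \frac{2 p^{2} + 260}{p} = \frac{260 + 2 p^{2}}{p}$)
$\frac{1}{\left(\left(-98\right) \left(-63\right) - 124\right) + X{\left(257 \right)}} = \frac{1}{\left(\left(-98\right) \left(-63\right) - 124\right) + \left(2 \cdot 257 + \frac{260}{257}\right)} = \frac{1}{\left(6174 - 124\right) + \left(514 + 260 \cdot \frac{1}{257}\right)} = \frac{1}{6050 + \left(514 + \frac{260}{257}\right)} = \frac{1}{6050 + \frac{132358}{257}} = \frac{1}{\frac{1687208}{257}} = \frac{257}{1687208}$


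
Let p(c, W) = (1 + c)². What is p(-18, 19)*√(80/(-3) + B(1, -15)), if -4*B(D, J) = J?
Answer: 1445*I*√33/6 ≈ 1383.5*I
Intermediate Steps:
B(D, J) = -J/4
p(-18, 19)*√(80/(-3) + B(1, -15)) = (1 - 18)²*√(80/(-3) - ¼*(-15)) = (-17)²*√(80*(-⅓) + 15/4) = 289*√(-80/3 + 15/4) = 289*√(-275/12) = 289*(5*I*√33/6) = 1445*I*√33/6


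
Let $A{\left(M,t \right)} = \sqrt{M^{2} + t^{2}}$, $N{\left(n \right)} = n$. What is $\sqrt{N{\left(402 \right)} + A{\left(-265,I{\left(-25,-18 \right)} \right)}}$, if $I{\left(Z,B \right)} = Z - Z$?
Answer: $\sqrt{667} \approx 25.826$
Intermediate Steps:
$I{\left(Z,B \right)} = 0$
$\sqrt{N{\left(402 \right)} + A{\left(-265,I{\left(-25,-18 \right)} \right)}} = \sqrt{402 + \sqrt{\left(-265\right)^{2} + 0^{2}}} = \sqrt{402 + \sqrt{70225 + 0}} = \sqrt{402 + \sqrt{70225}} = \sqrt{402 + 265} = \sqrt{667}$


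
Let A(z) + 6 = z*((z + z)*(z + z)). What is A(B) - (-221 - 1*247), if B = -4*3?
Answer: -6450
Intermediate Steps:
B = -12
A(z) = -6 + 4*z**3 (A(z) = -6 + z*((z + z)*(z + z)) = -6 + z*((2*z)*(2*z)) = -6 + z*(4*z**2) = -6 + 4*z**3)
A(B) - (-221 - 1*247) = (-6 + 4*(-12)**3) - (-221 - 1*247) = (-6 + 4*(-1728)) - (-221 - 247) = (-6 - 6912) - 1*(-468) = -6918 + 468 = -6450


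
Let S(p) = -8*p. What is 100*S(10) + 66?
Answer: -7934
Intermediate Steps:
100*S(10) + 66 = 100*(-8*10) + 66 = 100*(-80) + 66 = -8000 + 66 = -7934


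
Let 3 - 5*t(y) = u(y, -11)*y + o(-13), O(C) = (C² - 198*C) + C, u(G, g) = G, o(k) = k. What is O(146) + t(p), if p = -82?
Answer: -43938/5 ≈ -8787.6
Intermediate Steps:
O(C) = C² - 197*C
t(y) = 16/5 - y²/5 (t(y) = ⅗ - (y*y - 13)/5 = ⅗ - (y² - 13)/5 = ⅗ - (-13 + y²)/5 = ⅗ + (13/5 - y²/5) = 16/5 - y²/5)
O(146) + t(p) = 146*(-197 + 146) + (16/5 - ⅕*(-82)²) = 146*(-51) + (16/5 - ⅕*6724) = -7446 + (16/5 - 6724/5) = -7446 - 6708/5 = -43938/5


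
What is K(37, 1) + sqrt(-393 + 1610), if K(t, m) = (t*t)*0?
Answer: sqrt(1217) ≈ 34.885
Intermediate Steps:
K(t, m) = 0 (K(t, m) = t**2*0 = 0)
K(37, 1) + sqrt(-393 + 1610) = 0 + sqrt(-393 + 1610) = 0 + sqrt(1217) = sqrt(1217)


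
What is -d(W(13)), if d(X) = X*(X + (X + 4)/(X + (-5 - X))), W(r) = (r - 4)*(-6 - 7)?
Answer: -55224/5 ≈ -11045.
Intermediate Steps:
W(r) = 52 - 13*r (W(r) = (-4 + r)*(-13) = 52 - 13*r)
d(X) = X*(-4/5 + 4*X/5) (d(X) = X*(X + (4 + X)/(-5)) = X*(X + (4 + X)*(-1/5)) = X*(X + (-4/5 - X/5)) = X*(-4/5 + 4*X/5))
-d(W(13)) = -4*(52 - 13*13)*(-1 + (52 - 13*13))/5 = -4*(52 - 169)*(-1 + (52 - 169))/5 = -4*(-117)*(-1 - 117)/5 = -4*(-117)*(-118)/5 = -1*55224/5 = -55224/5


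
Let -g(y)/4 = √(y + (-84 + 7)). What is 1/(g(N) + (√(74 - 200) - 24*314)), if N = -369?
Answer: -I/(-4*√446 + 3*√14 + 7536*I) ≈ -0.00013268 + 1.2897e-6*I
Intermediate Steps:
g(y) = -4*√(-77 + y) (g(y) = -4*√(y + (-84 + 7)) = -4*√(y - 77) = -4*√(-77 + y))
1/(g(N) + (√(74 - 200) - 24*314)) = 1/(-4*√(-77 - 369) + (√(74 - 200) - 24*314)) = 1/(-4*I*√446 + (√(-126) - 7536)) = 1/(-4*I*√446 + (3*I*√14 - 7536)) = 1/(-4*I*√446 + (-7536 + 3*I*√14)) = 1/(-7536 - 4*I*√446 + 3*I*√14)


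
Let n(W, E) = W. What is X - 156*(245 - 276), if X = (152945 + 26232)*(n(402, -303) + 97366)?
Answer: 17517781772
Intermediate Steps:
X = 17517776936 (X = (152945 + 26232)*(402 + 97366) = 179177*97768 = 17517776936)
X - 156*(245 - 276) = 17517776936 - 156*(245 - 276) = 17517776936 - 156*(-31) = 17517776936 - 1*(-4836) = 17517776936 + 4836 = 17517781772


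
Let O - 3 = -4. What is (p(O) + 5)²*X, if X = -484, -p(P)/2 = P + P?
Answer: -39204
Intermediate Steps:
O = -1 (O = 3 - 4 = -1)
p(P) = -4*P (p(P) = -2*(P + P) = -4*P)
(p(O) + 5)²*X = (-4*(-1) + 5)²*(-484) = (4 + 5)²*(-484) = 9²*(-484) = 81*(-484) = -39204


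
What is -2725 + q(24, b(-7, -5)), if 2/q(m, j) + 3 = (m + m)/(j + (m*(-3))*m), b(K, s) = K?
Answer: -14317895/5253 ≈ -2725.7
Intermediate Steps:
q(m, j) = 2/(-3 + 2*m/(j - 3*m²)) (q(m, j) = 2/(-3 + (m + m)/(j + (m*(-3))*m)) = 2/(-3 + (2*m)/(j + (-3*m)*m)) = 2/(-3 + (2*m)/(j - 3*m²)) = 2/(-3 + 2*m/(j - 3*m²)))
-2725 + q(24, b(-7, -5)) = -2725 + 2*(-7 - 3*24²)/(-3*(-7) + 2*24 + 9*24²) = -2725 + 2*(-7 - 3*576)/(21 + 48 + 9*576) = -2725 + 2*(-7 - 1728)/(21 + 48 + 5184) = -2725 + 2*(-1735)/5253 = -2725 + 2*(1/5253)*(-1735) = -2725 - 3470/5253 = -14317895/5253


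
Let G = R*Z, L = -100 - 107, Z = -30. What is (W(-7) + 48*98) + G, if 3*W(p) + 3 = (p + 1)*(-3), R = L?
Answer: 10919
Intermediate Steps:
L = -207
R = -207
G = 6210 (G = -207*(-30) = 6210)
W(p) = -2 - p (W(p) = -1 + ((p + 1)*(-3))/3 = -1 + ((1 + p)*(-3))/3 = -1 + (-3 - 3*p)/3 = -1 + (-1 - p) = -2 - p)
(W(-7) + 48*98) + G = ((-2 - 1*(-7)) + 48*98) + 6210 = ((-2 + 7) + 4704) + 6210 = (5 + 4704) + 6210 = 4709 + 6210 = 10919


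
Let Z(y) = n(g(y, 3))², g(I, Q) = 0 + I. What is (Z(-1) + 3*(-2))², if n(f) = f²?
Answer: 25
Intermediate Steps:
g(I, Q) = I
Z(y) = y⁴ (Z(y) = (y²)² = y⁴)
(Z(-1) + 3*(-2))² = ((-1)⁴ + 3*(-2))² = (1 - 6)² = (-5)² = 25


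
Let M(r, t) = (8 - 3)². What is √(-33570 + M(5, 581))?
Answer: I*√33545 ≈ 183.15*I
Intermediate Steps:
M(r, t) = 25 (M(r, t) = 5² = 25)
√(-33570 + M(5, 581)) = √(-33570 + 25) = √(-33545) = I*√33545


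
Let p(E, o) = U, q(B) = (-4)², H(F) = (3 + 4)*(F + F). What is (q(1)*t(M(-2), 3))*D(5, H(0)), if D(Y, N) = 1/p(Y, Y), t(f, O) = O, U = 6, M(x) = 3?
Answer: 8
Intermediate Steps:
H(F) = 14*F (H(F) = 7*(2*F) = 14*F)
q(B) = 16
p(E, o) = 6
D(Y, N) = ⅙ (D(Y, N) = 1/6 = ⅙)
(q(1)*t(M(-2), 3))*D(5, H(0)) = (16*3)*(⅙) = 48*(⅙) = 8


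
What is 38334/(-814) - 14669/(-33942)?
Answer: -644596031/13814394 ≈ -46.661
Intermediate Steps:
38334/(-814) - 14669/(-33942) = 38334*(-1/814) - 14669*(-1/33942) = -19167/407 + 14669/33942 = -644596031/13814394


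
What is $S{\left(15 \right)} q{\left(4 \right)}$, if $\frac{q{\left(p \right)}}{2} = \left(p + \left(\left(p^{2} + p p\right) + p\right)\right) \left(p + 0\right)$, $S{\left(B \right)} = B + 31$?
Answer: $14720$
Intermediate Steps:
$S{\left(B \right)} = 31 + B$
$q{\left(p \right)} = 2 p \left(2 p + 2 p^{2}\right)$ ($q{\left(p \right)} = 2 \left(p + \left(\left(p^{2} + p p\right) + p\right)\right) \left(p + 0\right) = 2 \left(p + \left(\left(p^{2} + p^{2}\right) + p\right)\right) p = 2 \left(p + \left(2 p^{2} + p\right)\right) p = 2 \left(p + \left(p + 2 p^{2}\right)\right) p = 2 \left(2 p + 2 p^{2}\right) p = 2 p \left(2 p + 2 p^{2}\right)$)
$S{\left(15 \right)} q{\left(4 \right)} = \left(31 + 15\right) 4 \cdot 4^{2} \left(1 + 4\right) = 46 \cdot 4 \cdot 16 \cdot 5 = 46 \cdot 320 = 14720$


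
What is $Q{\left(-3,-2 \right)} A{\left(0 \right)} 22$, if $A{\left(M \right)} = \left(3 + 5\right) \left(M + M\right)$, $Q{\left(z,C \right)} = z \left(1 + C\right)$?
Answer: $0$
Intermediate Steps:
$A{\left(M \right)} = 16 M$ ($A{\left(M \right)} = 8 \cdot 2 M = 16 M$)
$Q{\left(-3,-2 \right)} A{\left(0 \right)} 22 = - 3 \left(1 - 2\right) 16 \cdot 0 \cdot 22 = \left(-3\right) \left(-1\right) 0 \cdot 22 = 3 \cdot 0 \cdot 22 = 0 \cdot 22 = 0$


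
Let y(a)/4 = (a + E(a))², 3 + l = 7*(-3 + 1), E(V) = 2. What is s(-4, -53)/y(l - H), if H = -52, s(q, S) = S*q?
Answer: 53/1369 ≈ 0.038714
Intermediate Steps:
l = -17 (l = -3 + 7*(-3 + 1) = -3 + 7*(-2) = -3 - 14 = -17)
y(a) = 4*(2 + a)² (y(a) = 4*(a + 2)² = 4*(2 + a)²)
s(-4, -53)/y(l - H) = (-53*(-4))/((4*(2 + (-17 - 1*(-52)))²)) = 212/((4*(2 + (-17 + 52))²)) = 212/((4*(2 + 35)²)) = 212/((4*37²)) = 212/((4*1369)) = 212/5476 = 212*(1/5476) = 53/1369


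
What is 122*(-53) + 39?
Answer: -6427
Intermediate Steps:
122*(-53) + 39 = -6466 + 39 = -6427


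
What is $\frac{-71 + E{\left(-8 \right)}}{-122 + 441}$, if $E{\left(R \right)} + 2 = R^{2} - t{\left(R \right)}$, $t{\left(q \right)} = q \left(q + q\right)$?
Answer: $- \frac{137}{319} \approx -0.42947$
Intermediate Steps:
$t{\left(q \right)} = 2 q^{2}$ ($t{\left(q \right)} = q 2 q = 2 q^{2}$)
$E{\left(R \right)} = -2 - R^{2}$ ($E{\left(R \right)} = -2 + \left(R^{2} - 2 R^{2}\right) = -2 - R^{2}$)
$\frac{-71 + E{\left(-8 \right)}}{-122 + 441} = \frac{-71 - 66}{-122 + 441} = \frac{-71 - 66}{319} = \left(-71 - 66\right) \frac{1}{319} = \left(-137\right) \frac{1}{319} = - \frac{137}{319}$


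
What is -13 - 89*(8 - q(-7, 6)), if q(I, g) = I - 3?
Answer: -1615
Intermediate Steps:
q(I, g) = -3 + I
-13 - 89*(8 - q(-7, 6)) = -13 - 89*(8 - (-3 - 7)) = -13 - 89*(8 - 1*(-10)) = -13 - 89*(8 + 10) = -13 - 89*18 = -13 - 1602 = -1615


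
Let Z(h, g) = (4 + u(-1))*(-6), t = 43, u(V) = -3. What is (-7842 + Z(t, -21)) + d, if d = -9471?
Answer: -17319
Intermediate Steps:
Z(h, g) = -6 (Z(h, g) = (4 - 3)*(-6) = 1*(-6) = -6)
(-7842 + Z(t, -21)) + d = (-7842 - 6) - 9471 = -7848 - 9471 = -17319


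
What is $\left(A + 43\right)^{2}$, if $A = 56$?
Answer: $9801$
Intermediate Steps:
$\left(A + 43\right)^{2} = \left(56 + 43\right)^{2} = 99^{2} = 9801$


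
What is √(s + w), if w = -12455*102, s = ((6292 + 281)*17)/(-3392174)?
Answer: 3*I*√1624267848004267566/3392174 ≈ 1127.1*I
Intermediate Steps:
s = -111741/3392174 (s = (6573*17)*(-1/3392174) = 111741*(-1/3392174) = -111741/3392174 ≈ -0.032941)
w = -1270410
√(s + w) = √(-111741/3392174 - 1270410) = √(-4309451883081/3392174) = 3*I*√1624267848004267566/3392174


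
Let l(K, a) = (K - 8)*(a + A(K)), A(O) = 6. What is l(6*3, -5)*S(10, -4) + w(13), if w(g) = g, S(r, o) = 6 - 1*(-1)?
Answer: 83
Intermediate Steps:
S(r, o) = 7 (S(r, o) = 6 + 1 = 7)
l(K, a) = (-8 + K)*(6 + a) (l(K, a) = (K - 8)*(a + 6) = (-8 + K)*(6 + a))
l(6*3, -5)*S(10, -4) + w(13) = (-48 - 8*(-5) + 6*(6*3) + (6*3)*(-5))*7 + 13 = (-48 + 40 + 6*18 + 18*(-5))*7 + 13 = (-48 + 40 + 108 - 90)*7 + 13 = 10*7 + 13 = 70 + 13 = 83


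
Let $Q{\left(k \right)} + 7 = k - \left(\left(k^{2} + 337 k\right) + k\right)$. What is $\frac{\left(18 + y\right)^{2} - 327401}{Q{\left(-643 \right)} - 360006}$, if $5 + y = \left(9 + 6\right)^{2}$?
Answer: $\frac{3709}{7627} \approx 0.4863$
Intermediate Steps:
$Q{\left(k \right)} = -7 - k^{2} - 337 k$ ($Q{\left(k \right)} = -7 - \left(k^{2} + 337 k\right) = -7 - k^{2} - 337 k$)
$y = 220$ ($y = -5 + \left(9 + 6\right)^{2} = -5 + 15^{2} = -5 + 225 = 220$)
$\frac{\left(18 + y\right)^{2} - 327401}{Q{\left(-643 \right)} - 360006} = \frac{\left(18 + 220\right)^{2} - 327401}{\left(-7 - \left(-643\right)^{2} - -216691\right) - 360006} = \frac{238^{2} - 327401}{\left(-7 - 413449 + 216691\right) - 360006} = \frac{56644 - 327401}{\left(-7 - 413449 + 216691\right) - 360006} = - \frac{270757}{-196765 - 360006} = - \frac{270757}{-556771} = \left(-270757\right) \left(- \frac{1}{556771}\right) = \frac{3709}{7627}$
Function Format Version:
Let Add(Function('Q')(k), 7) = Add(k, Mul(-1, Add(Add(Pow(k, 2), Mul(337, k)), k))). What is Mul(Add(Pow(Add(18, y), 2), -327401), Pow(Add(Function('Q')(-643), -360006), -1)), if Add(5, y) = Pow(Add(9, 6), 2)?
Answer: Rational(3709, 7627) ≈ 0.48630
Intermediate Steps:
Function('Q')(k) = Add(-7, Mul(-1, Pow(k, 2)), Mul(-337, k)) (Function('Q')(k) = Add(-7, Add(k, Mul(-1, Add(Add(Pow(k, 2), Mul(337, k)), k)))) = Add(-7, Add(k, Mul(-1, Add(Pow(k, 2), Mul(338, k))))) = Add(-7, Add(k, Add(Mul(-1, Pow(k, 2)), Mul(-338, k)))) = Add(-7, Add(Mul(-1, Pow(k, 2)), Mul(-337, k))) = Add(-7, Mul(-1, Pow(k, 2)), Mul(-337, k)))
y = 220 (y = Add(-5, Pow(Add(9, 6), 2)) = Add(-5, Pow(15, 2)) = Add(-5, 225) = 220)
Mul(Add(Pow(Add(18, y), 2), -327401), Pow(Add(Function('Q')(-643), -360006), -1)) = Mul(Add(Pow(Add(18, 220), 2), -327401), Pow(Add(Add(-7, Mul(-1, Pow(-643, 2)), Mul(-337, -643)), -360006), -1)) = Mul(Add(Pow(238, 2), -327401), Pow(Add(Add(-7, Mul(-1, 413449), 216691), -360006), -1)) = Mul(Add(56644, -327401), Pow(Add(Add(-7, -413449, 216691), -360006), -1)) = Mul(-270757, Pow(Add(-196765, -360006), -1)) = Mul(-270757, Pow(-556771, -1)) = Mul(-270757, Rational(-1, 556771)) = Rational(3709, 7627)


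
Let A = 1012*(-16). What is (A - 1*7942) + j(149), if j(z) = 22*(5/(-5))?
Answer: -24156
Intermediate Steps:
j(z) = -22 (j(z) = 22*(5*(-1/5)) = 22*(-1) = -22)
A = -16192
(A - 1*7942) + j(149) = (-16192 - 1*7942) - 22 = (-16192 - 7942) - 22 = -24134 - 22 = -24156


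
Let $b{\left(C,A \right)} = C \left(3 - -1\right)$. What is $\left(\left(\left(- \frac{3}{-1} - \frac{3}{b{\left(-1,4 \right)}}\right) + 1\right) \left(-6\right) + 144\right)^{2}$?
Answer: $\frac{53361}{4} \approx 13340.0$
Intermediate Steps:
$b{\left(C,A \right)} = 4 C$ ($b{\left(C,A \right)} = C \left(3 + 1\right) = C 4 = 4 C$)
$\left(\left(\left(- \frac{3}{-1} - \frac{3}{b{\left(-1,4 \right)}}\right) + 1\right) \left(-6\right) + 144\right)^{2} = \left(\left(\left(- \frac{3}{-1} - \frac{3}{4 \left(-1\right)}\right) + 1\right) \left(-6\right) + 144\right)^{2} = \left(\left(\left(\left(-3\right) \left(-1\right) - \frac{3}{-4}\right) + 1\right) \left(-6\right) + 144\right)^{2} = \left(\left(\left(3 - - \frac{3}{4}\right) + 1\right) \left(-6\right) + 144\right)^{2} = \left(\left(\left(3 + \frac{3}{4}\right) + 1\right) \left(-6\right) + 144\right)^{2} = \left(\left(\frac{15}{4} + 1\right) \left(-6\right) + 144\right)^{2} = \left(\frac{19}{4} \left(-6\right) + 144\right)^{2} = \left(- \frac{57}{2} + 144\right)^{2} = \left(\frac{231}{2}\right)^{2} = \frac{53361}{4}$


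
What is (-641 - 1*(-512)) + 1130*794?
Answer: 897091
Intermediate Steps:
(-641 - 1*(-512)) + 1130*794 = (-641 + 512) + 897220 = -129 + 897220 = 897091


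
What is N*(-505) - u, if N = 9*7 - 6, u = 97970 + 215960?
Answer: -342715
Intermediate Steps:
u = 313930
N = 57 (N = 63 - 6 = 57)
N*(-505) - u = 57*(-505) - 1*313930 = -28785 - 313930 = -342715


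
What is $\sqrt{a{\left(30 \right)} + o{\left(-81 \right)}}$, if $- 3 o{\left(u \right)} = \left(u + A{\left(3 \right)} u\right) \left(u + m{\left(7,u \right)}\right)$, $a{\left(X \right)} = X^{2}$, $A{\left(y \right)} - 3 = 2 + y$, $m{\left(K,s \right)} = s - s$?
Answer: $3 i \sqrt{2087} \approx 137.05 i$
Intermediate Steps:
$m{\left(K,s \right)} = 0$
$A{\left(y \right)} = 5 + y$ ($A{\left(y \right)} = 3 + \left(2 + y\right) = 5 + y$)
$o{\left(u \right)} = - 3 u^{2}$ ($o{\left(u \right)} = - \frac{\left(u + \left(5 + 3\right) u\right) \left(u + 0\right)}{3} = - \frac{\left(u + 8 u\right) u}{3} = - \frac{9 u u}{3} = - \frac{9 u^{2}}{3} = - 3 u^{2}$)
$\sqrt{a{\left(30 \right)} + o{\left(-81 \right)}} = \sqrt{30^{2} - 3 \left(-81\right)^{2}} = \sqrt{900 - 19683} = \sqrt{-18783} = 3 i \sqrt{2087}$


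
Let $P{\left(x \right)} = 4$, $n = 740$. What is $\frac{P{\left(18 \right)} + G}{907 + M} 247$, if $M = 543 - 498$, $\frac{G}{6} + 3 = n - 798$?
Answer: $- \frac{44707}{476} \approx -93.922$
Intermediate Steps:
$G = -366$ ($G = -18 + 6 \left(740 - 798\right) = -18 + 6 \left(-58\right) = -18 - 348 = -366$)
$M = 45$ ($M = 543 - 498 = 45$)
$\frac{P{\left(18 \right)} + G}{907 + M} 247 = \frac{4 - 366}{907 + 45} \cdot 247 = - \frac{362}{952} \cdot 247 = \left(-362\right) \frac{1}{952} \cdot 247 = \left(- \frac{181}{476}\right) 247 = - \frac{44707}{476}$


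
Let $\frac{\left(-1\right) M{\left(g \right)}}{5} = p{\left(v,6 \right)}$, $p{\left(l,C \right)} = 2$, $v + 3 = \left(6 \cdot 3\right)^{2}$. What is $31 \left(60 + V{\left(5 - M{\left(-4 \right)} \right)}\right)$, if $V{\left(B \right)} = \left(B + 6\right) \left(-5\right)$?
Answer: $-1395$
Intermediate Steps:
$v = 321$ ($v = -3 + \left(6 \cdot 3\right)^{2} = -3 + 18^{2} = -3 + 324 = 321$)
$M{\left(g \right)} = -10$ ($M{\left(g \right)} = \left(-5\right) 2 = -10$)
$V{\left(B \right)} = -30 - 5 B$ ($V{\left(B \right)} = \left(6 + B\right) \left(-5\right) = -30 - 5 B$)
$31 \left(60 + V{\left(5 - M{\left(-4 \right)} \right)}\right) = 31 \left(60 - \left(30 + 5 \left(5 - -10\right)\right)\right) = 31 \left(60 - \left(30 + 5 \left(5 + 10\right)\right)\right) = 31 \left(60 - 105\right) = 31 \left(-45\right) = -1395$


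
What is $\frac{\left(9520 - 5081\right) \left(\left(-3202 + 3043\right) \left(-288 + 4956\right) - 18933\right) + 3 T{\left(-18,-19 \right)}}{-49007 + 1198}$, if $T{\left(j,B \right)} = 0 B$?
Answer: $\frac{3378722655}{47809} \approx 70671.0$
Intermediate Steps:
$T{\left(j,B \right)} = 0$
$\frac{\left(9520 - 5081\right) \left(\left(-3202 + 3043\right) \left(-288 + 4956\right) - 18933\right) + 3 T{\left(-18,-19 \right)}}{-49007 + 1198} = \frac{\left(9520 - 5081\right) \left(\left(-3202 + 3043\right) \left(-288 + 4956\right) - 18933\right) + 3 \cdot 0}{-49007 + 1198} = \frac{4439 \left(\left(-159\right) 4668 - 18933\right) + 0}{-47809} = \left(4439 \left(-742212 - 18933\right) + 0\right) \left(- \frac{1}{47809}\right) = \left(4439 \left(-761145\right) + 0\right) \left(- \frac{1}{47809}\right) = \left(-3378722655 + 0\right) \left(- \frac{1}{47809}\right) = \left(-3378722655\right) \left(- \frac{1}{47809}\right) = \frac{3378722655}{47809}$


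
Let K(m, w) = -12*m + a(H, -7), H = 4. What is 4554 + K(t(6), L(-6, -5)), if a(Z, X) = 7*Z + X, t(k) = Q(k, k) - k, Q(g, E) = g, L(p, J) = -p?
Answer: 4575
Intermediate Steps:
t(k) = 0 (t(k) = k - k = 0)
a(Z, X) = X + 7*Z
K(m, w) = 21 - 12*m (K(m, w) = -12*m + (-7 + 7*4) = -12*m + (-7 + 28) = -12*m + 21 = 21 - 12*m)
4554 + K(t(6), L(-6, -5)) = 4554 + (21 - 12*0) = 4554 + (21 + 0) = 4554 + 21 = 4575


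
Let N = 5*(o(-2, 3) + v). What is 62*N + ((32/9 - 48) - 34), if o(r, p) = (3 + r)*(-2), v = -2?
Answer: -11866/9 ≈ -1318.4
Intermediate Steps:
o(r, p) = -6 - 2*r
N = -20 (N = 5*((-6 - 2*(-2)) - 2) = 5*((-6 + 4) - 2) = 5*(-2 - 2) = 5*(-4) = -20)
62*N + ((32/9 - 48) - 34) = 62*(-20) + ((32/9 - 48) - 34) = -1240 + ((32*(⅑) - 48) - 34) = -1240 + ((32/9 - 48) - 34) = -1240 + (-400/9 - 34) = -1240 - 706/9 = -11866/9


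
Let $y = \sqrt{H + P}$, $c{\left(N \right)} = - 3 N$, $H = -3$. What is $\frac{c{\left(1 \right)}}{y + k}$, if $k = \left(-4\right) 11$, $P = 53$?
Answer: $\frac{66}{943} + \frac{15 \sqrt{2}}{1886} \approx 0.081237$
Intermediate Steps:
$k = -44$
$y = 5 \sqrt{2}$ ($y = \sqrt{-3 + 53} = \sqrt{50} = 5 \sqrt{2} \approx 7.0711$)
$\frac{c{\left(1 \right)}}{y + k} = \frac{\left(-3\right) 1}{5 \sqrt{2} - 44} = \frac{1}{-44 + 5 \sqrt{2}} \left(-3\right) = - \frac{3}{-44 + 5 \sqrt{2}}$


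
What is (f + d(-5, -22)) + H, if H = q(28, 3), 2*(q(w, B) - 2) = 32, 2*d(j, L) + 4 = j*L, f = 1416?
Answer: 1487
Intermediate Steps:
d(j, L) = -2 + L*j/2 (d(j, L) = -2 + (j*L)/2 = -2 + (L*j)/2 = -2 + L*j/2)
q(w, B) = 18 (q(w, B) = 2 + (½)*32 = 2 + 16 = 18)
H = 18
(f + d(-5, -22)) + H = (1416 + (-2 + (½)*(-22)*(-5))) + 18 = (1416 + (-2 + 55)) + 18 = (1416 + 53) + 18 = 1469 + 18 = 1487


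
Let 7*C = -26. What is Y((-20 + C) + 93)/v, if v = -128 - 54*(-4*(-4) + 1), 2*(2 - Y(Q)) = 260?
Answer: 64/523 ≈ 0.12237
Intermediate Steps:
C = -26/7 (C = (⅐)*(-26) = -26/7 ≈ -3.7143)
Y(Q) = -128 (Y(Q) = 2 - ½*260 = 2 - 130 = -128)
v = -1046 (v = -128 - 54*(16 + 1) = -128 - 54*17 = -128 - 918 = -1046)
Y((-20 + C) + 93)/v = -128/(-1046) = -128*(-1/1046) = 64/523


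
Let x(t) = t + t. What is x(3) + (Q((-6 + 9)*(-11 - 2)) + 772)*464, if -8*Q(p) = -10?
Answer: 358794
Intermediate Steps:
x(t) = 2*t
Q(p) = 5/4 (Q(p) = -1/8*(-10) = 5/4)
x(3) + (Q((-6 + 9)*(-11 - 2)) + 772)*464 = 2*3 + (5/4 + 772)*464 = 6 + (3093/4)*464 = 6 + 358788 = 358794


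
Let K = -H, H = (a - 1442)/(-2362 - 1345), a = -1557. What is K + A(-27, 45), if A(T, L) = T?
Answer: -103088/3707 ≈ -27.809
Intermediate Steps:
H = 2999/3707 (H = (-1557 - 1442)/(-2362 - 1345) = -2999/(-3707) = -2999*(-1/3707) = 2999/3707 ≈ 0.80901)
K = -2999/3707 (K = -1*2999/3707 = -2999/3707 ≈ -0.80901)
K + A(-27, 45) = -2999/3707 - 27 = -103088/3707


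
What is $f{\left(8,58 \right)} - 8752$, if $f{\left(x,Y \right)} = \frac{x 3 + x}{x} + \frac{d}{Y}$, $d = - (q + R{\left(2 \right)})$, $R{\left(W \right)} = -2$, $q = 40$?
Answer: $- \frac{253711}{29} \approx -8748.7$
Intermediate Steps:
$d = -38$ ($d = - (40 - 2) = \left(-1\right) 38 = -38$)
$f{\left(x,Y \right)} = 4 - \frac{38}{Y}$ ($f{\left(x,Y \right)} = \frac{x 3 + x}{x} - \frac{38}{Y} = \frac{3 x + x}{x} - \frac{38}{Y} = \frac{4 x}{x} - \frac{38}{Y} = 4 - \frac{38}{Y}$)
$f{\left(8,58 \right)} - 8752 = \left(4 - \frac{38}{58}\right) - 8752 = \left(4 - \frac{19}{29}\right) - 8752 = \frac{97}{29} - 8752 = - \frac{253711}{29}$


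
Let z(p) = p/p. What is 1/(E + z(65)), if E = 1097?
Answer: 1/1098 ≈ 0.00091075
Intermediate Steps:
z(p) = 1
1/(E + z(65)) = 1/(1097 + 1) = 1/1098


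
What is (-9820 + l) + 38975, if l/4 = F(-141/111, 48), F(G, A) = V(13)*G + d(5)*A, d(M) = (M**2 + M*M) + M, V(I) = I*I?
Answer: 1437683/37 ≈ 38856.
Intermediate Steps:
V(I) = I**2
d(M) = M + 2*M**2 (d(M) = (M**2 + M**2) + M = 2*M**2 + M = M + 2*M**2)
F(G, A) = 55*A + 169*G (F(G, A) = 13**2*G + (5*(1 + 2*5))*A = 169*G + (5*(1 + 10))*A = 169*G + (5*11)*A = 169*G + 55*A = 55*A + 169*G)
l = 358948/37 (l = 4*(55*48 + 169*(-141/111)) = 4*(2640 + 169*(-141*1/111)) = 4*(2640 + 169*(-47/37)) = 4*(2640 - 7943/37) = 4*(89737/37) = 358948/37 ≈ 9701.3)
(-9820 + l) + 38975 = (-9820 + 358948/37) + 38975 = -4392/37 + 38975 = 1437683/37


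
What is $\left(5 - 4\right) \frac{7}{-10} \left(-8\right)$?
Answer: $\frac{28}{5} \approx 5.6$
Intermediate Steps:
$\left(5 - 4\right) \frac{7}{-10} \left(-8\right) = \left(5 - 4\right) 7 \left(- \frac{1}{10}\right) \left(-8\right) = 1 \left(- \frac{7}{10}\right) \left(-8\right) = \left(- \frac{7}{10}\right) \left(-8\right) = \frac{28}{5}$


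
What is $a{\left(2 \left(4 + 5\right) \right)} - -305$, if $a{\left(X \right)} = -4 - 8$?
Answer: $293$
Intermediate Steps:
$a{\left(X \right)} = -12$ ($a{\left(X \right)} = -4 - 8 = -12$)
$a{\left(2 \left(4 + 5\right) \right)} - -305 = -12 - -305 = -12 + 305 = 293$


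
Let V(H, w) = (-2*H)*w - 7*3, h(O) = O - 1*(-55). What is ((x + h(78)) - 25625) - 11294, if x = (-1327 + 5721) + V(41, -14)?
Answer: -31265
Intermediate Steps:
h(O) = 55 + O (h(O) = O + 55 = 55 + O)
V(H, w) = -21 - 2*H*w (V(H, w) = -2*H*w - 21 = -21 - 2*H*w)
x = 5521 (x = (-1327 + 5721) + (-21 - 2*41*(-14)) = 4394 + (-21 + 1148) = 4394 + 1127 = 5521)
((x + h(78)) - 25625) - 11294 = ((5521 + (55 + 78)) - 25625) - 11294 = ((5521 + 133) - 25625) - 11294 = (5654 - 25625) - 11294 = -19971 - 11294 = -31265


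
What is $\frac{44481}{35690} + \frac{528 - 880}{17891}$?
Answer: $\frac{783246691}{638529790} \approx 1.2266$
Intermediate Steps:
$\frac{44481}{35690} + \frac{528 - 880}{17891} = 44481 \cdot \frac{1}{35690} - \frac{352}{17891} = \frac{44481}{35690} - \frac{352}{17891} = \frac{783246691}{638529790}$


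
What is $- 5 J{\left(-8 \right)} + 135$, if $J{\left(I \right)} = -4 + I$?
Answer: $195$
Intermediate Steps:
$- 5 J{\left(-8 \right)} + 135 = - 5 \left(-4 - 8\right) + 135 = \left(-5\right) \left(-12\right) + 135 = 60 + 135 = 195$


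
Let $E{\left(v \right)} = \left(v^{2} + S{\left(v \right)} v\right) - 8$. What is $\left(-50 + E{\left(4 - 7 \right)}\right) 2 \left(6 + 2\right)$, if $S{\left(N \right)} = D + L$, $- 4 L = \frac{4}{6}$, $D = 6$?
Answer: $-1064$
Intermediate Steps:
$L = - \frac{1}{6}$ ($L = - \frac{4 \cdot \frac{1}{6}}{4} = \left(- \frac{1}{4}\right) \frac{2}{3} = - \frac{1}{6} \approx -0.16667$)
$S{\left(N \right)} = \frac{35}{6}$ ($S{\left(N \right)} = 6 - \frac{1}{6} = \frac{35}{6}$)
$E{\left(v \right)} = -8 + v^{2} + \frac{35 v}{6}$ ($E{\left(v \right)} = \left(v^{2} + \frac{35 v}{6}\right) - 8 = -8 + v^{2} + \frac{35 v}{6}$)
$\left(-50 + E{\left(4 - 7 \right)}\right) 2 \left(6 + 2\right) = \left(-50 + \left(-8 + \left(4 - 7\right)^{2} + \frac{35 \left(4 - 7\right)}{6}\right)\right) 2 \left(6 + 2\right) = \left(-50 + \left(-8 + \left(4 - 7\right)^{2} + \frac{35 \left(4 - 7\right)}{6}\right)\right) 2 \cdot 8 = \left(-50 + \left(-8 + \left(-3\right)^{2} + \frac{35}{6} \left(-3\right)\right)\right) 16 = \left(-50 - \frac{33}{2}\right) 16 = \left(- \frac{133}{2}\right) 16 = -1064$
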